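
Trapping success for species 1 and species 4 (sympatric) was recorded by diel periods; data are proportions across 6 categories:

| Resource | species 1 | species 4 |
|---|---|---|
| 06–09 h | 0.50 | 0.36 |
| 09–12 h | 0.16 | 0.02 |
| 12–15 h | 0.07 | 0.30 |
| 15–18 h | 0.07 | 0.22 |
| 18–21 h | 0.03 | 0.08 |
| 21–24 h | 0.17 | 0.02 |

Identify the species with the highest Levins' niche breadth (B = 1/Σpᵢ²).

species 4

Σp_1ᵢ² = 0.50² + 0.16² + 0.07² + 0.07² + 0.03² + 0.17² = 0.2500 + 0.0256 + 0.0049 + 0.0049 + 0.0009 + 0.0289 = 0.3152
B_1 = 1 / 0.3152 = 3.1726
Σp_4ᵢ² = 0.36² + 0.02² + 0.30² + 0.22² + 0.08² + 0.02² = 0.1296 + 0.0004 + 0.0900 + 0.0484 + 0.0064 + 0.0004 = 0.2752
B_4 = 1 / 0.2752 = 3.6337
Highest B → broadest niche (most generalist): species 4 (B = 3.63).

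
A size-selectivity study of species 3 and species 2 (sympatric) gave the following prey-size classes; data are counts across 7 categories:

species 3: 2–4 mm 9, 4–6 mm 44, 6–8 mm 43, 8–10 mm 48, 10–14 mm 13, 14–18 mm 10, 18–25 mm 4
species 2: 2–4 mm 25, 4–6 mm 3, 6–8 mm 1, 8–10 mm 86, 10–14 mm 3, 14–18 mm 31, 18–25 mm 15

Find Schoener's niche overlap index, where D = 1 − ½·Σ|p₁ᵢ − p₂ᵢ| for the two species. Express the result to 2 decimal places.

Proportions for species 3 (n=171): 9/171=0.0526, 44/171=0.2573, 43/171=0.2515, 48/171=0.2807, 13/171=0.0760, 10/171=0.0585, 4/171=0.0234
Proportions for species 2 (n=164): 25/164=0.1524, 3/164=0.0183, 1/164=0.0061, 86/164=0.5244, 3/164=0.0183, 31/164=0.1890, 15/164=0.0915
Σ|p₁ᵢ − p₂ᵢ| = 0.0998 + 0.2390 + 0.2454 + 0.2437 + 0.0577 + 0.1305 + 0.0681 = 1.0842
D = 1 − ½ × 1.0842 = 1 − 0.54210 = 0.45790

0.46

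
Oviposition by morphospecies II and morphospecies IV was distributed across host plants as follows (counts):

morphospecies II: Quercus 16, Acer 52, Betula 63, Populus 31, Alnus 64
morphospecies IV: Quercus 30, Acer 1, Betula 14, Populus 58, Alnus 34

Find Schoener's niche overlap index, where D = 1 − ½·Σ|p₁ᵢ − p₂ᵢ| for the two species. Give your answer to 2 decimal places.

0.57

Proportions for morphospecies II (n=226): 16/226=0.0708, 52/226=0.2301, 63/226=0.2788, 31/226=0.1372, 64/226=0.2832
Proportions for morphospecies IV (n=137): 30/137=0.2190, 1/137=0.0073, 14/137=0.1022, 58/137=0.4234, 34/137=0.2482
Σ|p₁ᵢ − p₂ᵢ| = 0.1482 + 0.2228 + 0.1766 + 0.2862 + 0.0350 = 0.8688
D = 1 − ½ × 0.8688 = 1 − 0.43440 = 0.56560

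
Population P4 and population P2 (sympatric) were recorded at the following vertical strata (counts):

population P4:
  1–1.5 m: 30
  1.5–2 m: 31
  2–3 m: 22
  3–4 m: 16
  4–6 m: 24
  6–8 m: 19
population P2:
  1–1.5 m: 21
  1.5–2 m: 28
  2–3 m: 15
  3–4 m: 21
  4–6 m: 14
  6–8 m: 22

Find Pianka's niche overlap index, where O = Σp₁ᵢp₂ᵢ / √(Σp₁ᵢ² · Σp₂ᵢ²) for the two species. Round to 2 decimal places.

0.97

Proportions for population P4 (n=142): 30/142=0.2113, 31/142=0.2183, 22/142=0.1549, 16/142=0.1127, 24/142=0.1690, 19/142=0.1338
Proportions for population P2 (n=121): 21/121=0.1736, 28/121=0.2314, 15/121=0.1240, 21/121=0.1736, 14/121=0.1157, 22/121=0.1818
Σ p₁ᵢp₂ᵢ = 0.036682 + 0.050515 + 0.019208 + 0.019565 + 0.019553 + 0.024325 = 0.169848
Σp_1ᵢ² = 0.2113² + 0.2183² + 0.1549² + 0.1127² + 0.1690² + 0.1338² = 0.044648 + 0.047655 + 0.023994 + 0.012701 + 0.028561 + 0.017902 = 0.175461
Σp_2ᵢ² = 0.1736² + 0.2314² + 0.1240² + 0.1736² + 0.1157² + 0.1818² = 0.030137 + 0.053546 + 0.015376 + 0.030137 + 0.013386 + 0.033051 = 0.175633
O = 0.169848 / √(0.175461 × 0.175633) = 0.169848 / 0.1755470 = 0.9675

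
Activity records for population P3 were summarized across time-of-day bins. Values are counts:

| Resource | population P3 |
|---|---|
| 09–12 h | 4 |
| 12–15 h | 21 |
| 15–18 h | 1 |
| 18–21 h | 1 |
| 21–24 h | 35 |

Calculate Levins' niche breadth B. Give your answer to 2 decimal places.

2.28

Proportions for population P3 (n=62): 4/62=0.0645, 21/62=0.3387, 1/62=0.0161, 1/62=0.0161, 35/62=0.5645
Σpᵢ² = 0.0645² + 0.3387² + 0.0161² + 0.0161² + 0.5645² = 0.004160 + 0.114718 + 0.000259 + 0.000259 + 0.318660 = 0.438056
B = 1 / 0.438056 = 2.2828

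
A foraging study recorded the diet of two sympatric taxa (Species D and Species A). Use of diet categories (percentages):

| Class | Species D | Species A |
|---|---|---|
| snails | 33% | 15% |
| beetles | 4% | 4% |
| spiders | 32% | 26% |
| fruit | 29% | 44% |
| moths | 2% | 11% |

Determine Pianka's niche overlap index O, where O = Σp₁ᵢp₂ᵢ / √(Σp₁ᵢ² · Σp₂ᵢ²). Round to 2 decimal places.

0.89

Convert percentages to proportions (divide by 100).
Σ p₁ᵢp₂ᵢ = 0.0495 + 0.0016 + 0.0832 + 0.1276 + 0.0022 = 0.2641
Σp_1ᵢ² = 0.33² + 0.04² + 0.32² + 0.29² + 0.02² = 0.1089 + 0.0016 + 0.1024 + 0.0841 + 0.0004 = 0.2974
Σp_2ᵢ² = 0.15² + 0.04² + 0.26² + 0.44² + 0.11² = 0.0225 + 0.0016 + 0.0676 + 0.1936 + 0.0121 = 0.2974
O = 0.2641 / √(0.2974 × 0.2974) = 0.2641 / 0.29740 = 0.8880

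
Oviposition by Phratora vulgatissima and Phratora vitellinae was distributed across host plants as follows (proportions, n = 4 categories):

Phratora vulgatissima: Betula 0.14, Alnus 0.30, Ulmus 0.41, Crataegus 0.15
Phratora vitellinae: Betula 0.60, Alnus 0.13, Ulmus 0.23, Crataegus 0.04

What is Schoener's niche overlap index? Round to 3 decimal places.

0.540

Σ|p₁ᵢ − p₂ᵢ| = 0.46 + 0.17 + 0.18 + 0.11 = 0.92
D = 1 − ½ × 0.92 = 1 − 0.460 = 0.54000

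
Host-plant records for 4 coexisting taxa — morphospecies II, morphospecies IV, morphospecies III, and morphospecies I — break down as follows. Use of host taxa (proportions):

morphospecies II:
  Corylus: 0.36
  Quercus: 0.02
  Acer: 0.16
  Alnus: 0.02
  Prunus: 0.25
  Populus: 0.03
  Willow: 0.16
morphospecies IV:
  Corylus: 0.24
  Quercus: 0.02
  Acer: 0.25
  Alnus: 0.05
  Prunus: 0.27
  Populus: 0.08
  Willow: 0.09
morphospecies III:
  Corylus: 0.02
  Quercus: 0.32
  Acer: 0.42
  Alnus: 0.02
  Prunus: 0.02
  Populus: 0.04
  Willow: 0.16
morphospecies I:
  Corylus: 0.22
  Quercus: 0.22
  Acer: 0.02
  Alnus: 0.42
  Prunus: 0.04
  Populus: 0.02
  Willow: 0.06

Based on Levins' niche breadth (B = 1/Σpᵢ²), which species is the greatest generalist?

Σp_IIᵢ² = 0.36² + 0.02² + 0.16² + 0.02² + 0.25² + 0.03² + 0.16² = 0.1296 + 0.0004 + 0.0256 + 0.0004 + 0.0625 + 0.0009 + 0.0256 = 0.2450
B_II = 1 / 0.2450 = 4.0816
Σp_IVᵢ² = 0.24² + 0.02² + 0.25² + 0.05² + 0.27² + 0.08² + 0.09² = 0.0576 + 0.0004 + 0.0625 + 0.0025 + 0.0729 + 0.0064 + 0.0081 = 0.2104
B_IV = 1 / 0.2104 = 4.7529
Σp_IIIᵢ² = 0.02² + 0.32² + 0.42² + 0.02² + 0.02² + 0.04² + 0.16² = 0.0004 + 0.1024 + 0.1764 + 0.0004 + 0.0004 + 0.0016 + 0.0256 = 0.3072
B_III = 1 / 0.3072 = 3.2552
Σp_Iᵢ² = 0.22² + 0.22² + 0.02² + 0.42² + 0.04² + 0.02² + 0.06² = 0.0484 + 0.0484 + 0.0004 + 0.1764 + 0.0016 + 0.0004 + 0.0036 = 0.2792
B_I = 1 / 0.2792 = 3.5817
Highest B → broadest niche (most generalist): morphospecies IV (B = 4.75).

morphospecies IV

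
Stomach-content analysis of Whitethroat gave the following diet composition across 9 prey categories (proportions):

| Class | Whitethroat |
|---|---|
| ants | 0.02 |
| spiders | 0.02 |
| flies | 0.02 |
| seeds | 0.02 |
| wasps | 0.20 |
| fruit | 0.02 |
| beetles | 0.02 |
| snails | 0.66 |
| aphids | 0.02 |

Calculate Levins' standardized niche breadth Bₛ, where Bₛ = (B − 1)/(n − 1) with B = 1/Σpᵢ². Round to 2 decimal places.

0.14

Σpᵢ² = 0.02² + 0.02² + 0.02² + 0.02² + 0.20² + 0.02² + 0.02² + 0.66² + 0.02² = 0.0004 + 0.0004 + 0.0004 + 0.0004 + 0.0400 + 0.0004 + 0.0004 + 0.4356 + 0.0004 = 0.4784
B = 1 / 0.4784 = 2.0903
Bₛ = (B − 1)/(n − 1) = (2.0903 − 1)/(9 − 1) = 1.0903/8 = 0.1363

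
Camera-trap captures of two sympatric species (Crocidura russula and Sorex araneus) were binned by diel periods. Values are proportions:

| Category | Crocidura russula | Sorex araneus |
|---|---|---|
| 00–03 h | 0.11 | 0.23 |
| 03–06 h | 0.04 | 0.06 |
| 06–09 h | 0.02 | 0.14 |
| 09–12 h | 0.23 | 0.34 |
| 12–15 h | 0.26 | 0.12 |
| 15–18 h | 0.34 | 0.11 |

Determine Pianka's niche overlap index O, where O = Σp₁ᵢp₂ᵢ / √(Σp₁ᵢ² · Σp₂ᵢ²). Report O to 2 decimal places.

0.76

Σ p₁ᵢp₂ᵢ = 0.0253 + 0.0024 + 0.0028 + 0.0782 + 0.0312 + 0.0374 = 0.1773
Σp_1ᵢ² = 0.11² + 0.04² + 0.02² + 0.23² + 0.26² + 0.34² = 0.0121 + 0.0016 + 0.0004 + 0.0529 + 0.0676 + 0.1156 = 0.2502
Σp_2ᵢ² = 0.23² + 0.06² + 0.14² + 0.34² + 0.12² + 0.11² = 0.0529 + 0.0036 + 0.0196 + 0.1156 + 0.0144 + 0.0121 = 0.2182
O = 0.1773 / √(0.2502 × 0.2182) = 0.1773 / 0.23365 = 0.7588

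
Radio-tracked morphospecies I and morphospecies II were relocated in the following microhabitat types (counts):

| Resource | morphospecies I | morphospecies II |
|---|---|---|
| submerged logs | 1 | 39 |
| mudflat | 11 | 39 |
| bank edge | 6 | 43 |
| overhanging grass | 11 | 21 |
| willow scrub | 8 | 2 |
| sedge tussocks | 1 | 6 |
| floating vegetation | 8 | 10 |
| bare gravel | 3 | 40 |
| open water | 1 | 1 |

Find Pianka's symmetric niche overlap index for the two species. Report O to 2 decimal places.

0.69

Proportions for morphospecies I (n=50): 1/50=0.0200, 11/50=0.2200, 6/50=0.1200, 11/50=0.2200, 8/50=0.1600, 1/50=0.0200, 8/50=0.1600, 3/50=0.0600, 1/50=0.0200
Proportions for morphospecies II (n=201): 39/201=0.1940, 39/201=0.1940, 43/201=0.2139, 21/201=0.1045, 2/201=0.0100, 6/201=0.0299, 10/201=0.0498, 40/201=0.1990, 1/201=0.0050
Σ p₁ᵢp₂ᵢ = 0.003880 + 0.042680 + 0.025668 + 0.022990 + 0.001600 + 0.000598 + 0.007968 + 0.011940 + 0.000100 = 0.117424
Σp_1ᵢ² = 0.0200² + 0.2200² + 0.1200² + 0.2200² + 0.1600² + 0.0200² + 0.1600² + 0.0600² + 0.0200² = 0.000400 + 0.048400 + 0.014400 + 0.048400 + 0.025600 + 0.000400 + 0.025600 + 0.003600 + 0.000400 = 0.167200
Σp_2ᵢ² = 0.1940² + 0.1940² + 0.2139² + 0.1045² + 0.0100² + 0.0299² + 0.0498² + 0.1990² + 0.0050² = 0.037636 + 0.037636 + 0.045753 + 0.010920 + 0.000100 + 0.000894 + 0.002480 + 0.039601 + 0.000025 = 0.175045
O = 0.117424 / √(0.167200 × 0.175045) = 0.117424 / 0.1710775 = 0.6864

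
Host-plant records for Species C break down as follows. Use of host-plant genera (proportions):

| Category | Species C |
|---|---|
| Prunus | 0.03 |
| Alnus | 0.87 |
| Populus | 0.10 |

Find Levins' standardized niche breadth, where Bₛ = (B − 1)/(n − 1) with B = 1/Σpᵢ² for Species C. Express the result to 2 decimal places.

Σpᵢ² = 0.03² + 0.87² + 0.10² = 0.0009 + 0.7569 + 0.0100 = 0.7678
B = 1 / 0.7678 = 1.3024
Bₛ = (B − 1)/(n − 1) = (1.3024 − 1)/(3 − 1) = 0.3024/2 = 0.1512

0.15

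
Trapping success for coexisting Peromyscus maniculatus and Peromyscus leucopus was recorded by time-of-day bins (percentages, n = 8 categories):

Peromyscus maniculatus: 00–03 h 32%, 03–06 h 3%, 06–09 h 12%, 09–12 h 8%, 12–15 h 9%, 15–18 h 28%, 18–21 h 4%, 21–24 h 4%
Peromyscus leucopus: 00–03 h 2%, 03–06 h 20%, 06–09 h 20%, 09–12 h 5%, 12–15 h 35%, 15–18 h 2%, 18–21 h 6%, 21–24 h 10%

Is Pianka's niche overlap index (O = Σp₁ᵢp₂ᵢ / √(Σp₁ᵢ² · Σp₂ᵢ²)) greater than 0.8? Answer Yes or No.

Convert percentages to proportions (divide by 100).
Σ p₁ᵢp₂ᵢ = 0.0064 + 0.0060 + 0.0240 + 0.0040 + 0.0315 + 0.0056 + 0.0024 + 0.0040 = 0.0839
Σp_1ᵢ² = 0.32² + 0.03² + 0.12² + 0.08² + 0.09² + 0.28² + 0.04² + 0.04² = 0.1024 + 0.0009 + 0.0144 + 0.0064 + 0.0081 + 0.0784 + 0.0016 + 0.0016 = 0.2138
Σp_2ᵢ² = 0.02² + 0.20² + 0.20² + 0.05² + 0.35² + 0.02² + 0.06² + 0.10² = 0.0004 + 0.0400 + 0.0400 + 0.0025 + 0.1225 + 0.0004 + 0.0036 + 0.0100 = 0.2194
O = 0.0839 / √(0.2138 × 0.2194) = 0.0839 / 0.21658 = 0.3874
O = 0.3874 < 0.8 → No.

No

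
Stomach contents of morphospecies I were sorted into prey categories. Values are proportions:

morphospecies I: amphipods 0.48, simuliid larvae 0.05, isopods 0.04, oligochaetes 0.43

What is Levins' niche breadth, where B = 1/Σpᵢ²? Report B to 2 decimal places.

Σpᵢ² = 0.48² + 0.05² + 0.04² + 0.43² = 0.2304 + 0.0025 + 0.0016 + 0.1849 = 0.4194
B = 1 / 0.4194 = 2.3844

2.38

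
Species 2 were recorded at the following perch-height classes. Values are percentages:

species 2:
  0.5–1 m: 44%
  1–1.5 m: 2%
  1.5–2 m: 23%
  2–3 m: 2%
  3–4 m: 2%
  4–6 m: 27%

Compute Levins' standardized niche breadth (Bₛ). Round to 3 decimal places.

0.424

Convert percentages to proportions (divide by 100).
Σpᵢ² = 0.44² + 0.02² + 0.23² + 0.02² + 0.02² + 0.27² = 0.1936 + 0.0004 + 0.0529 + 0.0004 + 0.0004 + 0.0729 = 0.3206
B = 1 / 0.3206 = 3.11915
Bₛ = (B − 1)/(n − 1) = (3.11915 − 1)/(6 − 1) = 2.11915/5 = 0.42383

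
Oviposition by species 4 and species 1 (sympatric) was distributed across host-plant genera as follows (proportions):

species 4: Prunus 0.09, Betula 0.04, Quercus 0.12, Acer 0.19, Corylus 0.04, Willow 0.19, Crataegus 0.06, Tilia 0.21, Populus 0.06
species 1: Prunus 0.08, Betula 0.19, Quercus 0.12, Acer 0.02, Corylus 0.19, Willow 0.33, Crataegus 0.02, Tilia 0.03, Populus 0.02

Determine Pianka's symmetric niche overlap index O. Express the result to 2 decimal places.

0.64

Σ p₁ᵢp₂ᵢ = 0.0072 + 0.0076 + 0.0144 + 0.0038 + 0.0076 + 0.0627 + 0.0012 + 0.0063 + 0.0012 = 0.1120
Σp_1ᵢ² = 0.09² + 0.04² + 0.12² + 0.19² + 0.04² + 0.19² + 0.06² + 0.21² + 0.06² = 0.0081 + 0.0016 + 0.0144 + 0.0361 + 0.0016 + 0.0361 + 0.0036 + 0.0441 + 0.0036 = 0.1492
Σp_2ᵢ² = 0.08² + 0.19² + 0.12² + 0.02² + 0.19² + 0.33² + 0.02² + 0.03² + 0.02² = 0.0064 + 0.0361 + 0.0144 + 0.0004 + 0.0361 + 0.1089 + 0.0004 + 0.0009 + 0.0004 = 0.2040
O = 0.1120 / √(0.1492 × 0.2040) = 0.1120 / 0.17446 = 0.6420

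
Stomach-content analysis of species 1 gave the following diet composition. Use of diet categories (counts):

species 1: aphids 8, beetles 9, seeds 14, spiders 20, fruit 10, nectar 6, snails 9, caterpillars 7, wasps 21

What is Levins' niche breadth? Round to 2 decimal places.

Proportions for species 1 (n=104): 8/104=0.0769, 9/104=0.0865, 14/104=0.1346, 20/104=0.1923, 10/104=0.0962, 6/104=0.0577, 9/104=0.0865, 7/104=0.0673, 21/104=0.2019
Σpᵢ² = 0.0769² + 0.0865² + 0.1346² + 0.1923² + 0.0962² + 0.0577² + 0.0865² + 0.0673² + 0.2019² = 0.005914 + 0.007482 + 0.018117 + 0.036979 + 0.009254 + 0.003329 + 0.007482 + 0.004529 + 0.040764 = 0.133850
B = 1 / 0.133850 = 7.4710

7.47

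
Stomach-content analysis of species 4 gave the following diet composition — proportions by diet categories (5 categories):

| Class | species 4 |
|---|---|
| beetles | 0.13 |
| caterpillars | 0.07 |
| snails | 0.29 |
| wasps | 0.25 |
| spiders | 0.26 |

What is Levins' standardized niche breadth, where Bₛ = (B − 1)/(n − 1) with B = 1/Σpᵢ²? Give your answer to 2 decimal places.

0.81

Σpᵢ² = 0.13² + 0.07² + 0.29² + 0.25² + 0.26² = 0.0169 + 0.0049 + 0.0841 + 0.0625 + 0.0676 = 0.2360
B = 1 / 0.2360 = 4.2373
Bₛ = (B − 1)/(n − 1) = (4.2373 − 1)/(5 − 1) = 3.2373/4 = 0.8093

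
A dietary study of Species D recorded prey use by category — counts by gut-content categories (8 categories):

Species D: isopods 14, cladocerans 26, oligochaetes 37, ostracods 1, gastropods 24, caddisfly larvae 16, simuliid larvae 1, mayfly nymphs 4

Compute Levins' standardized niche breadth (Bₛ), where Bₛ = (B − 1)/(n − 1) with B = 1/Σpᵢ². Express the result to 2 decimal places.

0.56

Proportions for Species D (n=123): 14/123=0.1138, 26/123=0.2114, 37/123=0.3008, 1/123=0.0081, 24/123=0.1951, 16/123=0.1301, 1/123=0.0081, 4/123=0.0325
Σpᵢ² = 0.1138² + 0.2114² + 0.3008² + 0.0081² + 0.1951² + 0.1301² + 0.0081² + 0.0325² = 0.012950 + 0.044690 + 0.090481 + 0.000066 + 0.038064 + 0.016926 + 0.000066 + 0.001056 = 0.204299
B = 1 / 0.204299 = 4.8948
Bₛ = (B − 1)/(n − 1) = (4.8948 − 1)/(8 − 1) = 3.8948/7 = 0.5564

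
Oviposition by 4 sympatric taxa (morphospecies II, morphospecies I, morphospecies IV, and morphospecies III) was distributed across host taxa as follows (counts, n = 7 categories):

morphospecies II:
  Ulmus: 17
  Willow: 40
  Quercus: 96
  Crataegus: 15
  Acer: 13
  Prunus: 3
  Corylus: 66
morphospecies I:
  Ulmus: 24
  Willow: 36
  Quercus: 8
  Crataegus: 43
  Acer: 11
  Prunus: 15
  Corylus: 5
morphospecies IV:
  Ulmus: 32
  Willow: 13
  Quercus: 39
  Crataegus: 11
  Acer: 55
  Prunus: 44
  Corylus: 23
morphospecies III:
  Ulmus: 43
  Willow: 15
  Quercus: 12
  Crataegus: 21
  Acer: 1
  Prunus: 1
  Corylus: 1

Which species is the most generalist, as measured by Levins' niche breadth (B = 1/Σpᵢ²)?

Proportions for morphospecies II (n=250): 17/250=0.0680, 40/250=0.1600, 96/250=0.3840, 15/250=0.0600, 13/250=0.0520, 3/250=0.0120, 66/250=0.2640
Proportions for morphospecies I (n=142): 24/142=0.1690, 36/142=0.2535, 8/142=0.0563, 43/142=0.3028, 11/142=0.0775, 15/142=0.1056, 5/142=0.0352
Proportions for morphospecies IV (n=217): 32/217=0.1475, 13/217=0.0599, 39/217=0.1797, 11/217=0.0507, 55/217=0.2535, 44/217=0.2028, 23/217=0.1060
Proportions for morphospecies III (n=94): 43/94=0.4574, 15/94=0.1596, 12/94=0.1277, 21/94=0.2234, 1/94=0.0106, 1/94=0.0106, 1/94=0.0106
Σp_IIᵢ² = 0.0680² + 0.1600² + 0.3840² + 0.0600² + 0.0520² + 0.0120² + 0.2640² = 0.004624 + 0.025600 + 0.147456 + 0.003600 + 0.002704 + 0.000144 + 0.069696 = 0.253824
B_II = 1 / 0.253824 = 3.9397
Σp_Iᵢ² = 0.1690² + 0.2535² + 0.0563² + 0.3028² + 0.0775² + 0.1056² + 0.0352² = 0.028561 + 0.064262 + 0.003170 + 0.091688 + 0.006006 + 0.011151 + 0.001239 = 0.206077
B_I = 1 / 0.206077 = 4.8526
Σp_IVᵢ² = 0.1475² + 0.0599² + 0.1797² + 0.0507² + 0.2535² + 0.2028² + 0.1060² = 0.021756 + 0.003588 + 0.032292 + 0.002570 + 0.064262 + 0.041128 + 0.011236 = 0.176832
B_IV = 1 / 0.176832 = 5.6551
Σp_IIIᵢ² = 0.4574² + 0.1596² + 0.1277² + 0.2234² + 0.0106² + 0.0106² + 0.0106² = 0.209215 + 0.025472 + 0.016307 + 0.049908 + 0.000112 + 0.000112 + 0.000112 = 0.301238
B_III = 1 / 0.301238 = 3.3196
Highest B → broadest niche (most generalist): morphospecies IV (B = 5.66).

morphospecies IV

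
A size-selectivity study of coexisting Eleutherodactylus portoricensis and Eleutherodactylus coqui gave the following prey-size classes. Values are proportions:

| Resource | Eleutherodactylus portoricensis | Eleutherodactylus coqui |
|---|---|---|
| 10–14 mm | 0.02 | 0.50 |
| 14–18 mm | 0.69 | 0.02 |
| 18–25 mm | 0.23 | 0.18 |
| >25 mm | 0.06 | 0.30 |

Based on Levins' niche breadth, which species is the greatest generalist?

Σp_portᵢ² = 0.02² + 0.69² + 0.23² + 0.06² = 0.0004 + 0.4761 + 0.0529 + 0.0036 = 0.5330
B_port = 1 / 0.5330 = 1.8762
Σp_coquᵢ² = 0.50² + 0.02² + 0.18² + 0.30² = 0.2500 + 0.0004 + 0.0324 + 0.0900 = 0.3728
B_coqu = 1 / 0.3728 = 2.6824
Highest B → broadest niche (most generalist): Eleutherodactylus coqui (B = 2.68).

Eleutherodactylus coqui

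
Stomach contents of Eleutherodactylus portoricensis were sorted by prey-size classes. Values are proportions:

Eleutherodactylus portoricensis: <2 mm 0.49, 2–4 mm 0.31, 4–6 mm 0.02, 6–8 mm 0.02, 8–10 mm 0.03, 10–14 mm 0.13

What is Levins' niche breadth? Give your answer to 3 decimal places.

2.818

Σpᵢ² = 0.49² + 0.31² + 0.02² + 0.02² + 0.03² + 0.13² = 0.2401 + 0.0961 + 0.0004 + 0.0004 + 0.0009 + 0.0169 = 0.3548
B = 1 / 0.3548 = 2.81849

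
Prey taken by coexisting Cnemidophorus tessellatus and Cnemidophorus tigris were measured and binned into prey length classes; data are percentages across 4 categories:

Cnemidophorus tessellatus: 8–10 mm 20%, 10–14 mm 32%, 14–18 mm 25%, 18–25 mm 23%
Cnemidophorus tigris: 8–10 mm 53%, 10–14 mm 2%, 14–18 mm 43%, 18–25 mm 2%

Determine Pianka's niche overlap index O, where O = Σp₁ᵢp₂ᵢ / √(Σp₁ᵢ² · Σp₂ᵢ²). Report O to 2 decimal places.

Convert percentages to proportions (divide by 100).
Σ p₁ᵢp₂ᵢ = 0.1060 + 0.0064 + 0.1075 + 0.0046 = 0.2245
Σp_1ᵢ² = 0.20² + 0.32² + 0.25² + 0.23² = 0.0400 + 0.1024 + 0.0625 + 0.0529 = 0.2578
Σp_2ᵢ² = 0.53² + 0.02² + 0.43² + 0.02² = 0.2809 + 0.0004 + 0.1849 + 0.0004 = 0.4666
O = 0.2245 / √(0.2578 × 0.4666) = 0.2245 / 0.34683 = 0.6473

0.65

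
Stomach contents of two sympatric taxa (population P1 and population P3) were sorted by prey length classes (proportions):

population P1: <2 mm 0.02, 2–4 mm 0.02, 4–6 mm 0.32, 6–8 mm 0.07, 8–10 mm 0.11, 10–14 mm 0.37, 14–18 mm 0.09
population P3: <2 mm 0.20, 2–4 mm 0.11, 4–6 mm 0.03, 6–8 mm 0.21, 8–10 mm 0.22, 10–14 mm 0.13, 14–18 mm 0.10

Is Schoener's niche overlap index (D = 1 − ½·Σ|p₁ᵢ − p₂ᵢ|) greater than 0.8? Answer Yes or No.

No

Σ|p₁ᵢ − p₂ᵢ| = 0.18 + 0.09 + 0.29 + 0.14 + 0.11 + 0.24 + 0.01 = 1.06
D = 1 − ½ × 1.06 = 1 − 0.530 = 0.4700
D = 0.4700 < 0.8 → No.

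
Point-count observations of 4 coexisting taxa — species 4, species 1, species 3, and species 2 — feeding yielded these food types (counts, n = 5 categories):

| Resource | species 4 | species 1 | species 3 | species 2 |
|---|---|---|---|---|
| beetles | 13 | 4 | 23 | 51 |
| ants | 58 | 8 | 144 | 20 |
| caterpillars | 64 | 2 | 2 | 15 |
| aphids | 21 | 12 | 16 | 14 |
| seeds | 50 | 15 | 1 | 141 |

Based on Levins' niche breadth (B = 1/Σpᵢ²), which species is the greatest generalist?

species 4

Proportions for species 4 (n=206): 13/206=0.0631, 58/206=0.2816, 64/206=0.3107, 21/206=0.1019, 50/206=0.2427
Proportions for species 1 (n=41): 4/41=0.0976, 8/41=0.1951, 2/41=0.0488, 12/41=0.2927, 15/41=0.3659
Proportions for species 3 (n=186): 23/186=0.1237, 144/186=0.7742, 2/186=0.0108, 16/186=0.0860, 1/186=0.0054
Proportions for species 2 (n=241): 51/241=0.2116, 20/241=0.0830, 15/241=0.0622, 14/241=0.0581, 141/241=0.5851
Σp_4ᵢ² = 0.0631² + 0.2816² + 0.3107² + 0.1019² + 0.2427² = 0.003982 + 0.079299 + 0.096534 + 0.010384 + 0.058903 = 0.249102
B_4 = 1 / 0.249102 = 4.0144
Σp_1ᵢ² = 0.0976² + 0.1951² + 0.0488² + 0.2927² + 0.3659² = 0.009526 + 0.038064 + 0.002381 + 0.085673 + 0.133883 = 0.269527
B_1 = 1 / 0.269527 = 3.7102
Σp_3ᵢ² = 0.1237² + 0.7742² + 0.0108² + 0.0860² + 0.0054² = 0.015302 + 0.599386 + 0.000117 + 0.007396 + 0.000029 = 0.622230
B_3 = 1 / 0.622230 = 1.6071
Σp_2ᵢ² = 0.2116² + 0.0830² + 0.0622² + 0.0581² + 0.5851² = 0.044775 + 0.006889 + 0.003869 + 0.003376 + 0.342342 = 0.401251
B_2 = 1 / 0.401251 = 2.4922
Highest B → broadest niche (most generalist): species 4 (B = 4.01).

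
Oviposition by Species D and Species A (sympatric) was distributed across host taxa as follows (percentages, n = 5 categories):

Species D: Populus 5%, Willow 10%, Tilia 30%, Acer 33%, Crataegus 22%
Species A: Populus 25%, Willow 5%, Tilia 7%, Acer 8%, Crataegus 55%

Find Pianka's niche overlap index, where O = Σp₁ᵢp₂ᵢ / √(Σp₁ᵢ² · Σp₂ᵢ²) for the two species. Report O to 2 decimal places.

Convert percentages to proportions (divide by 100).
Σ p₁ᵢp₂ᵢ = 0.0125 + 0.0050 + 0.0210 + 0.0264 + 0.1210 = 0.1859
Σp_1ᵢ² = 0.05² + 0.10² + 0.30² + 0.33² + 0.22² = 0.0025 + 0.0100 + 0.0900 + 0.1089 + 0.0484 = 0.2598
Σp_2ᵢ² = 0.25² + 0.05² + 0.07² + 0.08² + 0.55² = 0.0625 + 0.0025 + 0.0049 + 0.0064 + 0.3025 = 0.3788
O = 0.1859 / √(0.2598 × 0.3788) = 0.1859 / 0.31371 = 0.5926

0.59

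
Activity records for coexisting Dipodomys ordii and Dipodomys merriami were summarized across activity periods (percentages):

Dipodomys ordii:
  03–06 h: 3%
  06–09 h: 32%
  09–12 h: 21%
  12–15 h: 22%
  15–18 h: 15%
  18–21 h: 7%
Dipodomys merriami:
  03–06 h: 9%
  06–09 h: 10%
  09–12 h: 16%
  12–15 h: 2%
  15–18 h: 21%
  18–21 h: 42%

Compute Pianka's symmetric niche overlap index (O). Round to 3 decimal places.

0.550

Convert percentages to proportions (divide by 100).
Σ p₁ᵢp₂ᵢ = 0.0027 + 0.0320 + 0.0336 + 0.0044 + 0.0315 + 0.0294 = 0.1336
Σp_1ᵢ² = 0.03² + 0.32² + 0.21² + 0.22² + 0.15² + 0.07² = 0.0009 + 0.1024 + 0.0441 + 0.0484 + 0.0225 + 0.0049 = 0.2232
Σp_2ᵢ² = 0.09² + 0.10² + 0.16² + 0.02² + 0.21² + 0.42² = 0.0081 + 0.0100 + 0.0256 + 0.0004 + 0.0441 + 0.1764 = 0.2646
O = 0.1336 / √(0.2232 × 0.2646) = 0.1336 / 0.243020 = 0.54975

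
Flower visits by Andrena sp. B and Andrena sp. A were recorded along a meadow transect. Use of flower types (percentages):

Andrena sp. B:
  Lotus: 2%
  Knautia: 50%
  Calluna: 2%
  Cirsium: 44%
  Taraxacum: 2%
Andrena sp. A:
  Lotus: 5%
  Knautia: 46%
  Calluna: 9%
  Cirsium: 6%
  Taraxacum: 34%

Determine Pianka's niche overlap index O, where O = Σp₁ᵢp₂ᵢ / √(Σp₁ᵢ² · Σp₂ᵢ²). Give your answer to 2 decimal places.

0.68

Convert percentages to proportions (divide by 100).
Σ p₁ᵢp₂ᵢ = 0.0010 + 0.2300 + 0.0018 + 0.0264 + 0.0068 = 0.2660
Σp_1ᵢ² = 0.02² + 0.50² + 0.02² + 0.44² + 0.02² = 0.0004 + 0.2500 + 0.0004 + 0.1936 + 0.0004 = 0.4448
Σp_2ᵢ² = 0.05² + 0.46² + 0.09² + 0.06² + 0.34² = 0.0025 + 0.2116 + 0.0081 + 0.0036 + 0.1156 = 0.3414
O = 0.2660 / √(0.4448 × 0.3414) = 0.2660 / 0.38969 = 0.6826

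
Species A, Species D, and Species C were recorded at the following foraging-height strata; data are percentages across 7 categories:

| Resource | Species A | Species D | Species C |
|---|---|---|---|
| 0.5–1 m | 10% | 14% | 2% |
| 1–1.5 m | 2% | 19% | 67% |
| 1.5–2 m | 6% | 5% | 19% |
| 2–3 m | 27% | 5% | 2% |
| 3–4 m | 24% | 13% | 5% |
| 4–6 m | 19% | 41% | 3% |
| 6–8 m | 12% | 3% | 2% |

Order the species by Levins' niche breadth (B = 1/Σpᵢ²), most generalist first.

Convert percentages to proportions (divide by 100).
Σp_Aᵢ² = 0.10² + 0.02² + 0.06² + 0.27² + 0.24² + 0.19² + 0.12² = 0.0100 + 0.0004 + 0.0036 + 0.0729 + 0.0576 + 0.0361 + 0.0144 = 0.1950
B_A = 1 / 0.1950 = 5.1282
Σp_Dᵢ² = 0.14² + 0.19² + 0.05² + 0.05² + 0.13² + 0.41² + 0.03² = 0.0196 + 0.0361 + 0.0025 + 0.0025 + 0.0169 + 0.1681 + 0.0009 = 0.2466
B_D = 1 / 0.2466 = 4.0552
Σp_Cᵢ² = 0.02² + 0.67² + 0.19² + 0.02² + 0.05² + 0.03² + 0.02² = 0.0004 + 0.4489 + 0.0361 + 0.0004 + 0.0025 + 0.0009 + 0.0004 = 0.4896
B_C = 1 / 0.4896 = 2.0425
Ranking by B (broadest → narrowest): Species A (5.13) > Species D (4.06) > Species C (2.04)

Species A > Species D > Species C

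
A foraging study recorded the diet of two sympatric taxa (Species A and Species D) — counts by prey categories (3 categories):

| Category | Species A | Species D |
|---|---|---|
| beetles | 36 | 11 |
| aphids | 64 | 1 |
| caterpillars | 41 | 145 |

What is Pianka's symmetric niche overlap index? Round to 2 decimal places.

0.52

Proportions for Species A (n=141): 36/141=0.2553, 64/141=0.4539, 41/141=0.2908
Proportions for Species D (n=157): 11/157=0.0701, 1/157=0.0064, 145/157=0.9236
Σ p₁ᵢp₂ᵢ = 0.017897 + 0.002905 + 0.268583 = 0.289385
Σp_1ᵢ² = 0.2553² + 0.4539² + 0.2908² = 0.065178 + 0.206025 + 0.084565 = 0.355768
Σp_2ᵢ² = 0.0701² + 0.0064² + 0.9236² = 0.004914 + 0.000041 + 0.853037 = 0.857992
O = 0.289385 / √(0.355768 × 0.857992) = 0.289385 / 0.5524908 = 0.5238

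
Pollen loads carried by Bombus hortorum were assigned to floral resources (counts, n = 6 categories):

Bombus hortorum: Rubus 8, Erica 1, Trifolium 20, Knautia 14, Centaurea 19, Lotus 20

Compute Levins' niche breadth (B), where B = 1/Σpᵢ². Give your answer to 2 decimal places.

4.73

Proportions for Bombus hortorum (n=82): 8/82=0.0976, 1/82=0.0122, 20/82=0.2439, 14/82=0.1707, 19/82=0.2317, 20/82=0.2439
Σpᵢ² = 0.0976² + 0.0122² + 0.2439² + 0.1707² + 0.2317² + 0.2439² = 0.009526 + 0.000149 + 0.059487 + 0.029138 + 0.053685 + 0.059487 = 0.211472
B = 1 / 0.211472 = 4.7288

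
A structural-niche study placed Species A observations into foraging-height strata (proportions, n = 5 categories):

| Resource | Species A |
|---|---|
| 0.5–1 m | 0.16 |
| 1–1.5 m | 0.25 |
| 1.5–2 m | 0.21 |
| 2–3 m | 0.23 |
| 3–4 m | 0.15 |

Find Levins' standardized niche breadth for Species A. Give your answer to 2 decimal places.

Σpᵢ² = 0.16² + 0.25² + 0.21² + 0.23² + 0.15² = 0.0256 + 0.0625 + 0.0441 + 0.0529 + 0.0225 = 0.2076
B = 1 / 0.2076 = 4.8170
Bₛ = (B − 1)/(n − 1) = (4.8170 − 1)/(5 − 1) = 3.8170/4 = 0.9543

0.95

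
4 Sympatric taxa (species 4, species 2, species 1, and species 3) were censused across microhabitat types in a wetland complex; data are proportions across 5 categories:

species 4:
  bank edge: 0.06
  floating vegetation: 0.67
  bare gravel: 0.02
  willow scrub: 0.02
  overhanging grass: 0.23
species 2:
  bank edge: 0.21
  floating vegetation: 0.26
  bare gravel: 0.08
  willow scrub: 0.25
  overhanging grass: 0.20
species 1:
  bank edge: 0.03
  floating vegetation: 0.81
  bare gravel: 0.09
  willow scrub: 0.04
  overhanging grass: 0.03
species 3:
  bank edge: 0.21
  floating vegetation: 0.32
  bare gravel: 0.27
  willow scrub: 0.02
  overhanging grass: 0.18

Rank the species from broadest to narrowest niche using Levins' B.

Σp_4ᵢ² = 0.06² + 0.67² + 0.02² + 0.02² + 0.23² = 0.0036 + 0.4489 + 0.0004 + 0.0004 + 0.0529 = 0.5062
B_4 = 1 / 0.5062 = 1.9755
Σp_2ᵢ² = 0.21² + 0.26² + 0.08² + 0.25² + 0.20² = 0.0441 + 0.0676 + 0.0064 + 0.0625 + 0.0400 = 0.2206
B_2 = 1 / 0.2206 = 4.5331
Σp_1ᵢ² = 0.03² + 0.81² + 0.09² + 0.04² + 0.03² = 0.0009 + 0.6561 + 0.0081 + 0.0016 + 0.0009 = 0.6676
B_1 = 1 / 0.6676 = 1.4979
Σp_3ᵢ² = 0.21² + 0.32² + 0.27² + 0.02² + 0.18² = 0.0441 + 0.1024 + 0.0729 + 0.0004 + 0.0324 = 0.2522
B_3 = 1 / 0.2522 = 3.9651
Ranking by B (broadest → narrowest): species 2 (4.53) > species 3 (3.97) > species 4 (1.98) > species 1 (1.50)

species 2 > species 3 > species 4 > species 1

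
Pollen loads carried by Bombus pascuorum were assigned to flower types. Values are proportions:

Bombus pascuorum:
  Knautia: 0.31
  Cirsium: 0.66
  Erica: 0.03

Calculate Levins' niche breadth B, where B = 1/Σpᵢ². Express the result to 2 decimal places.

Σpᵢ² = 0.31² + 0.66² + 0.03² = 0.0961 + 0.4356 + 0.0009 = 0.5326
B = 1 / 0.5326 = 1.8776

1.88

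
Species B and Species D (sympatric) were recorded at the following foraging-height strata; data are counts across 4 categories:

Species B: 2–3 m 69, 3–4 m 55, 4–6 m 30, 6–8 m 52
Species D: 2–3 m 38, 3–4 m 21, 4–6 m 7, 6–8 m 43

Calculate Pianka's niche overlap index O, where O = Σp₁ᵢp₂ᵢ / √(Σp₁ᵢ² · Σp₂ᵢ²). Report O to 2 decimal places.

0.95

Proportions for Species B (n=206): 69/206=0.3350, 55/206=0.2670, 30/206=0.1456, 52/206=0.2524
Proportions for Species D (n=109): 38/109=0.3486, 21/109=0.1927, 7/109=0.0642, 43/109=0.3945
Σ p₁ᵢp₂ᵢ = 0.116781 + 0.051451 + 0.009348 + 0.099572 = 0.277152
Σp_1ᵢ² = 0.3350² + 0.2670² + 0.1456² + 0.2524² = 0.112225 + 0.071289 + 0.021199 + 0.063706 = 0.268419
Σp_2ᵢ² = 0.3486² + 0.1927² + 0.0642² + 0.3945² = 0.121522 + 0.037133 + 0.004122 + 0.155630 = 0.318407
O = 0.277152 / √(0.268419 × 0.318407) = 0.277152 / 0.2923465 = 0.9480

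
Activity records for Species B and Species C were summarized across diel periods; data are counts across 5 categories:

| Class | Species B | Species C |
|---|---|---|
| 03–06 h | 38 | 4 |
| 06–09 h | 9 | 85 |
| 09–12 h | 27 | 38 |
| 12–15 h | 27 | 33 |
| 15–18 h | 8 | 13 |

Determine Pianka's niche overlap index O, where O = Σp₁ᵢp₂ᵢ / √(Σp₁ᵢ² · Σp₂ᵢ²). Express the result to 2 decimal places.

Proportions for Species B (n=109): 38/109=0.3486, 9/109=0.0826, 27/109=0.2477, 27/109=0.2477, 8/109=0.0734
Proportions for Species C (n=173): 4/173=0.0231, 85/173=0.4913, 38/173=0.2197, 33/173=0.1908, 13/173=0.0751
Σ p₁ᵢp₂ᵢ = 0.008053 + 0.040581 + 0.054420 + 0.047261 + 0.005512 = 0.155827
Σp_1ᵢ² = 0.3486² + 0.0826² + 0.2477² + 0.2477² + 0.0734² = 0.121522 + 0.006823 + 0.061355 + 0.061355 + 0.005388 = 0.256443
Σp_2ᵢ² = 0.0231² + 0.4913² + 0.2197² + 0.1908² + 0.0751² = 0.000534 + 0.241376 + 0.048268 + 0.036405 + 0.005640 = 0.332223
O = 0.155827 / √(0.256443 × 0.332223) = 0.155827 / 0.2918840 = 0.5339

0.53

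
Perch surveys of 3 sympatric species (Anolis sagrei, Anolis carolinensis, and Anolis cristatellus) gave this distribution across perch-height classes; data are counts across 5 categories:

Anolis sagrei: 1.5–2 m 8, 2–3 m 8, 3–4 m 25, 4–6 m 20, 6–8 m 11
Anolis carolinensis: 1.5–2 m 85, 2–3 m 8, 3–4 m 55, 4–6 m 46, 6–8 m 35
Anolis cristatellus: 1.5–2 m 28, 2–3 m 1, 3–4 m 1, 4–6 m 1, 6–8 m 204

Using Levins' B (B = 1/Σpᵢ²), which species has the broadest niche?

Proportions for Anolis sagrei (n=72): 8/72=0.1111, 8/72=0.1111, 25/72=0.3472, 20/72=0.2778, 11/72=0.1528
Proportions for Anolis carolinensis (n=229): 85/229=0.3712, 8/229=0.0349, 55/229=0.2402, 46/229=0.2009, 35/229=0.1528
Proportions for Anolis cristatellus (n=235): 28/235=0.1191, 1/235=0.0043, 1/235=0.0043, 1/235=0.0043, 204/235=0.8681
Σp_sagrᵢ² = 0.1111² + 0.1111² + 0.3472² + 0.2778² + 0.1528² = 0.012343 + 0.012343 + 0.120548 + 0.077173 + 0.023348 = 0.245755
B_sagr = 1 / 0.245755 = 4.0691
Σp_caroᵢ² = 0.3712² + 0.0349² + 0.2402² + 0.2009² + 0.1528² = 0.137789 + 0.001218 + 0.057696 + 0.040361 + 0.023348 = 0.260412
B_caro = 1 / 0.260412 = 3.8401
Σp_crisᵢ² = 0.1191² + 0.0043² + 0.0043² + 0.0043² + 0.8681² = 0.014185 + 0.000018 + 0.000018 + 0.000018 + 0.753598 = 0.767837
B_cris = 1 / 0.767837 = 1.3024
Highest B → broadest niche (most generalist): Anolis sagrei (B = 4.07).

Anolis sagrei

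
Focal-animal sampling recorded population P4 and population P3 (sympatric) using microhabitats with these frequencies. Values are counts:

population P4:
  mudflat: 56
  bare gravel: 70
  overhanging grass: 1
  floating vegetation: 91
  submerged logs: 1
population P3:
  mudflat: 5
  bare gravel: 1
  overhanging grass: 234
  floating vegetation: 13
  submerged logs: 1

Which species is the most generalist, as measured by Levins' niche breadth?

population P4

Proportions for population P4 (n=219): 56/219=0.2557, 70/219=0.3196, 1/219=0.0046, 91/219=0.4155, 1/219=0.0046
Proportions for population P3 (n=254): 5/254=0.0197, 1/254=0.0039, 234/254=0.9213, 13/254=0.0512, 1/254=0.0039
Σp_P4ᵢ² = 0.2557² + 0.3196² + 0.0046² + 0.4155² + 0.0046² = 0.065382 + 0.102144 + 0.000021 + 0.172640 + 0.000021 = 0.340208
B_P4 = 1 / 0.340208 = 2.9394
Σp_P3ᵢ² = 0.0197² + 0.0039² + 0.9213² + 0.0512² + 0.0039² = 0.000388 + 0.000015 + 0.848794 + 0.002621 + 0.000015 = 0.851833
B_P3 = 1 / 0.851833 = 1.1739
Highest B → broadest niche (most generalist): population P4 (B = 2.94).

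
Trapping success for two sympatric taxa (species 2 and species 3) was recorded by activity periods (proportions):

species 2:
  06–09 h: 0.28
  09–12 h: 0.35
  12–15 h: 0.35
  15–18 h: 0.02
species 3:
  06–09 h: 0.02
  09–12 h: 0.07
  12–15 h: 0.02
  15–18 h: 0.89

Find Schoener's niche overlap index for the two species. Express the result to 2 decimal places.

Σ|p₁ᵢ − p₂ᵢ| = 0.26 + 0.28 + 0.33 + 0.87 = 1.74
D = 1 − ½ × 1.74 = 1 − 0.870 = 0.1300

0.13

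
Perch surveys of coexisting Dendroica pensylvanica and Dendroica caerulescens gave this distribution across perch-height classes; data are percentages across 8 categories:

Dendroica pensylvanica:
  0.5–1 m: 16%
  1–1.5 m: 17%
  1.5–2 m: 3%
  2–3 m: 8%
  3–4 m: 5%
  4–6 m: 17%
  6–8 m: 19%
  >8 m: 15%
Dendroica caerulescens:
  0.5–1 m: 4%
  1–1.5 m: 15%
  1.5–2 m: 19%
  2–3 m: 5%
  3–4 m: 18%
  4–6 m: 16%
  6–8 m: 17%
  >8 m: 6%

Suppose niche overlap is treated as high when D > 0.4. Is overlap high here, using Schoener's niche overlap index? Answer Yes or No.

Convert percentages to proportions (divide by 100).
Σ|p₁ᵢ − p₂ᵢ| = 0.12 + 0.02 + 0.16 + 0.03 + 0.13 + 0.01 + 0.02 + 0.09 = 0.58
D = 1 − ½ × 0.58 = 1 − 0.290 = 0.7100
D = 0.7100 > 0.4 → Yes.

Yes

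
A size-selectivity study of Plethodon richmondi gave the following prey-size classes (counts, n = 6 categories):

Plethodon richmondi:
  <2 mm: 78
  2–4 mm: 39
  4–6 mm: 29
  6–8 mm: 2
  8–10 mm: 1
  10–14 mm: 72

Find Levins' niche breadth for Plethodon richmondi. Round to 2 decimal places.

3.58

Proportions for Plethodon richmondi (n=221): 78/221=0.3529, 39/221=0.1765, 29/221=0.1312, 2/221=0.0090, 1/221=0.0045, 72/221=0.3258
Σpᵢ² = 0.3529² + 0.1765² + 0.1312² + 0.0090² + 0.0045² + 0.3258² = 0.124538 + 0.031152 + 0.017213 + 0.000081 + 0.000020 + 0.106146 = 0.279150
B = 1 / 0.279150 = 3.5823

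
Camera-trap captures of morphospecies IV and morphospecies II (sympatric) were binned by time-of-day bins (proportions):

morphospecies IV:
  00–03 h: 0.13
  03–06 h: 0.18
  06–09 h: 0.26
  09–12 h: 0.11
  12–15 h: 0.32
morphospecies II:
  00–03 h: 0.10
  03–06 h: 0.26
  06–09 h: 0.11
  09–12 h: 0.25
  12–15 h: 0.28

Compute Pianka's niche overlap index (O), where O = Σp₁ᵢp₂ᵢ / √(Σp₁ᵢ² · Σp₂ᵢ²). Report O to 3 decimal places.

Σ p₁ᵢp₂ᵢ = 0.0130 + 0.0468 + 0.0286 + 0.0275 + 0.0896 = 0.2055
Σp_1ᵢ² = 0.13² + 0.18² + 0.26² + 0.11² + 0.32² = 0.0169 + 0.0324 + 0.0676 + 0.0121 + 0.1024 = 0.2314
Σp_2ᵢ² = 0.10² + 0.26² + 0.11² + 0.25² + 0.28² = 0.0100 + 0.0676 + 0.0121 + 0.0625 + 0.0784 = 0.2306
O = 0.2055 / √(0.2314 × 0.2306) = 0.2055 / 0.231000 = 0.88961

0.890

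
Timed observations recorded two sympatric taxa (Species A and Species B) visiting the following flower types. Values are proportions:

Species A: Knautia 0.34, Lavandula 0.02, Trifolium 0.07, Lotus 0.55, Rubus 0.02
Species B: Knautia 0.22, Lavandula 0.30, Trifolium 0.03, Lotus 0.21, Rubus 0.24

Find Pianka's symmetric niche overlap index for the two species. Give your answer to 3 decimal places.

0.636

Σ p₁ᵢp₂ᵢ = 0.0748 + 0.0060 + 0.0021 + 0.1155 + 0.0048 = 0.2032
Σp_1ᵢ² = 0.34² + 0.02² + 0.07² + 0.55² + 0.02² = 0.1156 + 0.0004 + 0.0049 + 0.3025 + 0.0004 = 0.4238
Σp_2ᵢ² = 0.22² + 0.30² + 0.03² + 0.21² + 0.24² = 0.0484 + 0.0900 + 0.0009 + 0.0441 + 0.0576 = 0.2410
O = 0.2032 / √(0.4238 × 0.2410) = 0.2032 / 0.319587 = 0.63582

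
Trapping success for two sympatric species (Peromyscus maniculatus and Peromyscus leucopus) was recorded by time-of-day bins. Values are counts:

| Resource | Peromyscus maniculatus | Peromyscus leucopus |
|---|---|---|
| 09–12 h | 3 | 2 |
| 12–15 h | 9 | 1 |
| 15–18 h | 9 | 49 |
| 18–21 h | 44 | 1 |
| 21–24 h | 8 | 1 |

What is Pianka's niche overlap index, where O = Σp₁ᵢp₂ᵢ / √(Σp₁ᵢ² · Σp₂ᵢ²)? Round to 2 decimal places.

Proportions for Peromyscus maniculatus (n=73): 3/73=0.0411, 9/73=0.1233, 9/73=0.1233, 44/73=0.6027, 8/73=0.1096
Proportions for Peromyscus leucopus (n=54): 2/54=0.0370, 1/54=0.0185, 49/54=0.9074, 1/54=0.0185, 1/54=0.0185
Σ p₁ᵢp₂ᵢ = 0.001521 + 0.002281 + 0.111882 + 0.011150 + 0.002028 = 0.128862
Σp_1ᵢ² = 0.0411² + 0.1233² + 0.1233² + 0.6027² + 0.1096² = 0.001689 + 0.015203 + 0.015203 + 0.363247 + 0.012012 = 0.407354
Σp_2ᵢ² = 0.0370² + 0.0185² + 0.9074² + 0.0185² + 0.0185² = 0.001369 + 0.000342 + 0.823375 + 0.000342 + 0.000342 = 0.825770
O = 0.128862 / √(0.407354 × 0.825770) = 0.128862 / 0.5799834 = 0.2222

0.22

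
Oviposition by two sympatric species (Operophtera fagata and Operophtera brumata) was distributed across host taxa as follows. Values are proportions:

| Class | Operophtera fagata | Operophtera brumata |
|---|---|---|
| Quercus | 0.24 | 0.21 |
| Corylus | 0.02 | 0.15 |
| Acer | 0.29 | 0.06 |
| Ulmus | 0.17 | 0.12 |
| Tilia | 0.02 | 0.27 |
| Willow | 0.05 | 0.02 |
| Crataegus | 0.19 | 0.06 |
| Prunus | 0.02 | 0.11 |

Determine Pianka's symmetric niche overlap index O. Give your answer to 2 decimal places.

Σ p₁ᵢp₂ᵢ = 0.0504 + 0.0030 + 0.0174 + 0.0204 + 0.0054 + 0.0010 + 0.0114 + 0.0022 = 0.1112
Σp_1ᵢ² = 0.24² + 0.02² + 0.29² + 0.17² + 0.02² + 0.05² + 0.19² + 0.02² = 0.0576 + 0.0004 + 0.0841 + 0.0289 + 0.0004 + 0.0025 + 0.0361 + 0.0004 = 0.2104
Σp_2ᵢ² = 0.21² + 0.15² + 0.06² + 0.12² + 0.27² + 0.02² + 0.06² + 0.11² = 0.0441 + 0.0225 + 0.0036 + 0.0144 + 0.0729 + 0.0004 + 0.0036 + 0.0121 = 0.1736
O = 0.1112 / √(0.2104 × 0.1736) = 0.1112 / 0.19112 = 0.5818

0.58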